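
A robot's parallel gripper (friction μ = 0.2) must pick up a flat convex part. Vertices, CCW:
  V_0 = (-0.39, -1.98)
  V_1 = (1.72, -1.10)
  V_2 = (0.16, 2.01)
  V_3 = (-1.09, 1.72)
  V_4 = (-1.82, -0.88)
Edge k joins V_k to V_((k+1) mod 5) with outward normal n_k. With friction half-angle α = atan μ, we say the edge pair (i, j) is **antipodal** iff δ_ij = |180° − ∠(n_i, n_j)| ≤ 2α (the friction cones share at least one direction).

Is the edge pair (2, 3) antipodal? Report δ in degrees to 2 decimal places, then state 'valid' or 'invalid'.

α = atan 0.2 = 11.31°;  2α = 22.62°
edge 2: e_2 = (-1.25, -0.29);  n_2 = (-0.2260, +0.9741)
edge 3: e_3 = (-0.73, -2.60);  n_3 = (-0.9628, +0.2703)
∠(n_2, n_3) = 61.26°
δ = |180° − 61.26°| = 118.74°
118.74° > 2α = 22.62°  →  invalid

δ = 118.74°, invalid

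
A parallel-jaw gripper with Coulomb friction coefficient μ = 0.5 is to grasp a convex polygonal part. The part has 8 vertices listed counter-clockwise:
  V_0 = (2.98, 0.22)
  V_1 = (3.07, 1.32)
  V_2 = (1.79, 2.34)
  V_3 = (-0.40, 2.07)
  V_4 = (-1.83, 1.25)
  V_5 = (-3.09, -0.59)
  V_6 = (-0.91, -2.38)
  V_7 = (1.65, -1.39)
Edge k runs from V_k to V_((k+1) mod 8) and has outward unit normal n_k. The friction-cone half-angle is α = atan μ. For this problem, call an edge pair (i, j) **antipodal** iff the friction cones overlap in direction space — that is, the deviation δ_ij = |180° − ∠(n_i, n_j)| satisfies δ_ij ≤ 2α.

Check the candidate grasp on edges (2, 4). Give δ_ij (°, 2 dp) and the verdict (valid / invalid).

δ = 131.43°, invalid

α = atan 0.5 = 26.57°;  2α = 53.13°
edge 2: e_2 = (-2.19, -0.27);  n_2 = (-0.1224, +0.9925)
edge 4: e_4 = (-1.26, -1.84);  n_4 = (-0.8251, +0.5650)
∠(n_2, n_4) = 48.57°
δ = |180° − 48.57°| = 131.43°
131.43° > 2α = 53.13°  →  invalid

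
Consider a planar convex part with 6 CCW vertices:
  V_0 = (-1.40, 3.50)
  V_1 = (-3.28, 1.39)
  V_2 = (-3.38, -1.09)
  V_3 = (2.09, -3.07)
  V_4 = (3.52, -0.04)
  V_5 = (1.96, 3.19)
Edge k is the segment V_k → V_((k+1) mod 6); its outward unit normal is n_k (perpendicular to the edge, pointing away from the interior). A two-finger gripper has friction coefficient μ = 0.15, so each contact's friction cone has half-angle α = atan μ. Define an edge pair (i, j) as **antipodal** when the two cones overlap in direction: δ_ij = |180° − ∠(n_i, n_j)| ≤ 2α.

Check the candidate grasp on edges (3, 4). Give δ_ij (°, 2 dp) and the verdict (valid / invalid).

α = atan 0.15 = 8.53°;  2α = 17.06°
edge 3: e_3 = (+1.43, +3.03);  n_3 = (+0.9043, -0.4268)
edge 4: e_4 = (-1.56, +3.23);  n_4 = (+0.9005, +0.4349)
∠(n_3, n_4) = 51.04°
δ = |180° − 51.04°| = 128.96°
128.96° > 2α = 17.06°  →  invalid

δ = 128.96°, invalid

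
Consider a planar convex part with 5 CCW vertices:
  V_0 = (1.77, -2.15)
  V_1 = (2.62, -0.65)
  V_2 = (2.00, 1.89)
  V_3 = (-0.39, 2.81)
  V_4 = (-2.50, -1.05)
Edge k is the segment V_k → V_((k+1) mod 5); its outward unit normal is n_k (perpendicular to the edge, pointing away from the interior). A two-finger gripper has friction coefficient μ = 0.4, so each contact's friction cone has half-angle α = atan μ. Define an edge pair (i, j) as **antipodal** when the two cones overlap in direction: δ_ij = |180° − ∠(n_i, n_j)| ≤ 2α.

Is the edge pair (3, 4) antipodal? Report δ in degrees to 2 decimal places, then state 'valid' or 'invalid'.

α = atan 0.4 = 21.80°;  2α = 43.60°
edge 3: e_3 = (-2.11, -3.86);  n_3 = (-0.8775, +0.4796)
edge 4: e_4 = (+4.27, -1.10);  n_4 = (-0.2495, -0.9684)
∠(n_3, n_4) = 104.22°
δ = |180° − 104.22°| = 75.78°
75.78° > 2α = 43.60°  →  invalid

δ = 75.78°, invalid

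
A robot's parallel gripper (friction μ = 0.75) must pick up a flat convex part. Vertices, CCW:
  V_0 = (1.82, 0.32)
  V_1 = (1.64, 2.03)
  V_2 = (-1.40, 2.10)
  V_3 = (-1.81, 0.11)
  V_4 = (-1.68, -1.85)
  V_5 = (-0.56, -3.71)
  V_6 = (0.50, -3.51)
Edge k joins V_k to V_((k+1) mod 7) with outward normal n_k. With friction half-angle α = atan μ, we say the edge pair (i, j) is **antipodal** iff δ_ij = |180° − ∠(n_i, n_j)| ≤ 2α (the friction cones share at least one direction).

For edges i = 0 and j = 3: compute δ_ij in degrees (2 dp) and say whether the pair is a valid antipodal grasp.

δ = 2.21°, valid

α = atan 0.75 = 36.87°;  2α = 73.74°
edge 0: e_0 = (-0.18, +1.71);  n_0 = (+0.9945, +0.1047)
edge 3: e_3 = (+0.13, -1.96);  n_3 = (-0.9978, -0.0662)
∠(n_0, n_3) = 177.79°
δ = |180° − 177.79°| = 2.21°
2.21° ≤ 2α = 73.74°  →  valid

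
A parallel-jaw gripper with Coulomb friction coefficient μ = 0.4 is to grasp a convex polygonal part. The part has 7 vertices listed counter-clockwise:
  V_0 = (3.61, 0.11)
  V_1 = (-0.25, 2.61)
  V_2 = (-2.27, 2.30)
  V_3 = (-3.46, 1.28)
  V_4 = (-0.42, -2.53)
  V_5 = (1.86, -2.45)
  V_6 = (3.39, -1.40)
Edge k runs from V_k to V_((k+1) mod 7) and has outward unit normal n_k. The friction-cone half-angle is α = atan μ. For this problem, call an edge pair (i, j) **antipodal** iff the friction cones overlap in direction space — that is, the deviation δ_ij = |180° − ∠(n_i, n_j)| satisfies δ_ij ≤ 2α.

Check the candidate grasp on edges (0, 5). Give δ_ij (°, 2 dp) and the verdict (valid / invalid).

δ = 67.39°, invalid

α = atan 0.4 = 21.80°;  2α = 43.60°
edge 0: e_0 = (-3.86, +2.50);  n_0 = (+0.5436, +0.8393)
edge 5: e_5 = (+1.53, +1.05);  n_5 = (+0.5658, -0.8245)
∠(n_0, n_5) = 112.61°
δ = |180° − 112.61°| = 67.39°
67.39° > 2α = 43.60°  →  invalid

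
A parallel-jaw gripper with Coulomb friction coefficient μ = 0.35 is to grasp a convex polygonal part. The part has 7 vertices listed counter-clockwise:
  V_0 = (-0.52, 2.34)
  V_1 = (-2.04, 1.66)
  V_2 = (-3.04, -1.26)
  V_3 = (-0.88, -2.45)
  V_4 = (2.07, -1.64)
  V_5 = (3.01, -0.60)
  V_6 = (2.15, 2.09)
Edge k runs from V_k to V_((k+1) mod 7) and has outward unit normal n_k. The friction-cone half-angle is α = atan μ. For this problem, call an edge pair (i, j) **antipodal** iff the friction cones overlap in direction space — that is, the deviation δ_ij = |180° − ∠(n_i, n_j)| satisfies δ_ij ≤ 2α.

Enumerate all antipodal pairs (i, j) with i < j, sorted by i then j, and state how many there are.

α = atan 0.35 = 19.29°;  2α = 38.58°
n_0 = (-0.4084, +0.9128)
n_1 = (-0.9461, +0.3240)
n_2 = (-0.4825, -0.8759)
n_3 = (+0.2648, -0.9643)
n_4 = (+0.7419, -0.6705)
n_5 = (+0.9525, +0.3045)
n_6 = (+0.0932, +0.9956)
  (0,1): δ = 133.01°  ·
  (0,2): δ = 52.95°  ·
  (0,3): δ = 8.75°  ✓
  (0,4): δ = 23.79°  ✓
  (0,5): δ = 83.63°  ·
  (0,6): δ = 150.55°  ·
  (1,2): δ = 99.95°  ·
  (1,3): δ = 55.74°  ·
  (1,4): δ = 23.20°  ✓
  (1,5): δ = 36.63°  ✓
  (1,6): δ = 103.56°  ·
  (2,3): δ = 135.79°  ·
  (2,4): δ = 103.26°  ·
  (2,5): δ = 43.42°  ·
  (2,6): δ = 23.50°  ✓
  (3,4): δ = 147.46°  ·
  (3,5): δ = 87.62°  ·
  (3,6): δ = 20.70°  ✓
  (4,5): δ = 120.16°  ·
  (4,6): δ = 53.24°  ·
  (5,6): δ = 113.08°  ·
antipodal pairs: 6

count = 6; pairs: (0,3), (0,4), (1,4), (1,5), (2,6), (3,6)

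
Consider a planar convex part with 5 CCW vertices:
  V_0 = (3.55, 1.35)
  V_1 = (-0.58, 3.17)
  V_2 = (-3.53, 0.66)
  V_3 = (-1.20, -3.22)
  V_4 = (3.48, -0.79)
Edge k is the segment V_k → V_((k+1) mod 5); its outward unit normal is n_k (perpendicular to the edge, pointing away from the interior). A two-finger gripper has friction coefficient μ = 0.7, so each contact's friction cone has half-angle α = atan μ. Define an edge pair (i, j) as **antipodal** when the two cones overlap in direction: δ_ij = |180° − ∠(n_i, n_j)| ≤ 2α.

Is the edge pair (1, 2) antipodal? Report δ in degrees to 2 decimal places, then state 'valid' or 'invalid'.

δ = 99.41°, invalid

α = atan 0.7 = 34.99°;  2α = 69.98°
edge 1: e_1 = (-2.95, -2.51);  n_1 = (-0.6480, +0.7616)
edge 2: e_2 = (+2.33, -3.88);  n_2 = (-0.8573, -0.5148)
∠(n_1, n_2) = 80.59°
δ = |180° − 80.59°| = 99.41°
99.41° > 2α = 69.98°  →  invalid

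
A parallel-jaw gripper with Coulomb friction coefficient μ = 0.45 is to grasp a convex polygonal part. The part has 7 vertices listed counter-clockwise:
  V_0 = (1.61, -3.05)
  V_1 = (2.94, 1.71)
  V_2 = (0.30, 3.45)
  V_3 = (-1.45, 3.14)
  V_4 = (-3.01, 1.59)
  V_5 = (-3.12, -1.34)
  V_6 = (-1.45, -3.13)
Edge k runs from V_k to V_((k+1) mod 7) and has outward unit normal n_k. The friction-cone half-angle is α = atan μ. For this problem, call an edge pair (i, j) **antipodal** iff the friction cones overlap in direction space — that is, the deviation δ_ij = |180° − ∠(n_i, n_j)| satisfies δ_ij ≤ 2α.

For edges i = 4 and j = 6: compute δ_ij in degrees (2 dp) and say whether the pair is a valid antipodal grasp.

α = atan 0.45 = 24.23°;  2α = 48.46°
edge 4: e_4 = (-0.11, -2.93);  n_4 = (-0.9993, +0.0375)
edge 6: e_6 = (+3.06, +0.08);  n_6 = (+0.0261, -0.9997)
∠(n_4, n_6) = 93.65°
δ = |180° − 93.65°| = 86.35°
86.35° > 2α = 48.46°  →  invalid

δ = 86.35°, invalid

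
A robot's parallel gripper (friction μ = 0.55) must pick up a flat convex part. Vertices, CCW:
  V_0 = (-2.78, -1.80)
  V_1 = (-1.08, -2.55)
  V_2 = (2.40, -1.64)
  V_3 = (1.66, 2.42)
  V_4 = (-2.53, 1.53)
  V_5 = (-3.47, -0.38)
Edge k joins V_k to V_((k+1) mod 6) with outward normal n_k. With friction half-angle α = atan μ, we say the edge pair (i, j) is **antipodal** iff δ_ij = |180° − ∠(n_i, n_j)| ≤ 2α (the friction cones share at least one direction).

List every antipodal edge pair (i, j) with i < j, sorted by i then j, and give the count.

count = 6; pairs: (0,2), (0,3), (1,3), (1,4), (2,4), (2,5)

α = atan 0.55 = 28.81°;  2α = 57.62°
n_0 = (-0.4036, -0.9149)
n_1 = (+0.2530, -0.9675)
n_2 = (+0.9838, +0.1793)
n_3 = (-0.2078, +0.9782)
n_4 = (-0.8972, +0.4416)
n_5 = (-0.8994, -0.4371)
  (0,1): δ = 141.54°  ·
  (0,2): δ = 55.86°  ✓
  (0,3): δ = 35.80°  ✓
  (0,4): δ = 87.60°  ·
  (0,5): δ = 139.72°  ·
  (1,2): δ = 94.32°  ·
  (1,3): δ = 2.66°  ✓
  (1,4): δ = 49.14°  ✓
  (1,5): δ = 101.26°  ·
  (2,3): δ = 88.34°  ·
  (2,4): δ = 36.53°  ✓
  (2,5): δ = 15.59°  ✓
  (3,4): δ = 128.20°  ·
  (3,5): δ = 76.08°  ·
  (4,5): δ = 127.88°  ·
antipodal pairs: 6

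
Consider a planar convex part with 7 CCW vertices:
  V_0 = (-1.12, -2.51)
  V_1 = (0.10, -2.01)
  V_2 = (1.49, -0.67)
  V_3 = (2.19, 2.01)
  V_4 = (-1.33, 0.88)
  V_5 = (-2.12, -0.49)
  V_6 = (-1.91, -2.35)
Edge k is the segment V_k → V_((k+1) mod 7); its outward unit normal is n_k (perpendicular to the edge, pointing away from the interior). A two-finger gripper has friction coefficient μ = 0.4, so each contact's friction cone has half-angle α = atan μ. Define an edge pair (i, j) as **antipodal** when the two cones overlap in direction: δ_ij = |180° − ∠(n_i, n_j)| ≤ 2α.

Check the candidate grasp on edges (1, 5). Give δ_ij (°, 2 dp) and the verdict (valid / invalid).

α = atan 0.4 = 21.80°;  2α = 43.60°
edge 1: e_1 = (+1.39, +1.34);  n_1 = (+0.6940, -0.7199)
edge 5: e_5 = (+0.21, -1.86);  n_5 = (-0.9937, -0.1122)
∠(n_1, n_5) = 127.51°
δ = |180° − 127.51°| = 52.49°
52.49° > 2α = 43.60°  →  invalid

δ = 52.49°, invalid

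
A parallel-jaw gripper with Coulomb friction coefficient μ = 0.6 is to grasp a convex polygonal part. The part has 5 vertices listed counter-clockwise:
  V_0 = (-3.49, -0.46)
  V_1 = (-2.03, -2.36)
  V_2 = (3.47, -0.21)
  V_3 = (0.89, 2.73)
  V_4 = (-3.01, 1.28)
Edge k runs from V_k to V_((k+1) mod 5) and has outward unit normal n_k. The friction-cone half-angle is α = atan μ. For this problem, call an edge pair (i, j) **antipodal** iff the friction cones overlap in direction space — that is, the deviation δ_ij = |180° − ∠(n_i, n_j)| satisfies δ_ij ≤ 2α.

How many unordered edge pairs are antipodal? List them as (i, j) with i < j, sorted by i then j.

count = 4; pairs: (0,2), (1,3), (1,4), (2,4)

α = atan 0.6 = 30.96°;  2α = 61.93°
n_0 = (-0.7929, -0.6093)
n_1 = (+0.3641, -0.9314)
n_2 = (+0.7516, +0.6596)
n_3 = (-0.3485, +0.9373)
n_4 = (-0.9640, +0.2659)
  (0,1): δ = 106.19°  ·
  (0,2): δ = 3.73°  ✓
  (0,3): δ = 72.86°  ·
  (0,4): δ = 127.04°  ·
  (1,2): δ = 70.08°  ·
  (1,3): δ = 0.96°  ✓
  (1,4): δ = 53.23°  ✓
  (2,3): δ = 110.87°  ·
  (2,4): δ = 56.69°  ✓
  (3,4): δ = 125.82°  ·
antipodal pairs: 4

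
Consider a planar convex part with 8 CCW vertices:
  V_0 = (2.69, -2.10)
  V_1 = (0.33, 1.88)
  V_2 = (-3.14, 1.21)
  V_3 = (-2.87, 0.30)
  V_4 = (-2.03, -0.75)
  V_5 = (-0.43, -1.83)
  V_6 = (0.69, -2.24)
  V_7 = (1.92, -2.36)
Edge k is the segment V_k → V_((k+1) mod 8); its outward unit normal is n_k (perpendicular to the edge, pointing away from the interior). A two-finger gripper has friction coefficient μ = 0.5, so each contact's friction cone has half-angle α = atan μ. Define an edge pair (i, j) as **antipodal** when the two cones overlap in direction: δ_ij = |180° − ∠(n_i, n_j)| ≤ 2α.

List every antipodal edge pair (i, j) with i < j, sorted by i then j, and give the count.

α = atan 0.5 = 26.57°;  2α = 53.13°
n_0 = (+0.8602, +0.5100)
n_1 = (-0.1896, +0.9819)
n_2 = (-0.9587, -0.2844)
n_3 = (-0.7809, -0.6247)
n_4 = (-0.5595, -0.8288)
n_5 = (-0.3438, -0.9391)
n_6 = (-0.0971, -0.9953)
n_7 = (+0.3199, -0.9474)
  (0,1): δ = 109.74°  ·
  (0,2): δ = 14.14°  ✓
  (0,3): δ = 7.99°  ✓
  (0,4): δ = 25.31°  ✓
  (0,5): δ = 39.23°  ✓
  (0,6): δ = 53.76°  ·
  (0,7): δ = 77.99°  ·
  (1,2): δ = 84.40°  ·
  (1,3): δ = 62.27°  ·
  (1,4): δ = 44.95°  ✓
  (1,5): δ = 31.03°  ✓
  (1,6): δ = 16.50°  ✓
  (1,7): δ = 7.73°  ✓
  (2,3): δ = 157.87°  ·
  (2,4): δ = 140.55°  ·
  (2,5): δ = 126.63°  ·
  (2,6): δ = 112.10°  ·
  (2,7): δ = 87.87°  ·
  (3,4): δ = 162.68°  ·
  (3,5): δ = 148.77°  ·
  (3,6): δ = 134.23°  ·
  (3,7): δ = 110.00°  ·
  (4,5): δ = 166.09°  ·
  (4,6): δ = 151.55°  ·
  (4,7): δ = 127.32°  ·
  (5,6): δ = 165.47°  ·
  (5,7): δ = 141.24°  ·
  (6,7): δ = 155.77°  ·
antipodal pairs: 8

count = 8; pairs: (0,2), (0,3), (0,4), (0,5), (1,4), (1,5), (1,6), (1,7)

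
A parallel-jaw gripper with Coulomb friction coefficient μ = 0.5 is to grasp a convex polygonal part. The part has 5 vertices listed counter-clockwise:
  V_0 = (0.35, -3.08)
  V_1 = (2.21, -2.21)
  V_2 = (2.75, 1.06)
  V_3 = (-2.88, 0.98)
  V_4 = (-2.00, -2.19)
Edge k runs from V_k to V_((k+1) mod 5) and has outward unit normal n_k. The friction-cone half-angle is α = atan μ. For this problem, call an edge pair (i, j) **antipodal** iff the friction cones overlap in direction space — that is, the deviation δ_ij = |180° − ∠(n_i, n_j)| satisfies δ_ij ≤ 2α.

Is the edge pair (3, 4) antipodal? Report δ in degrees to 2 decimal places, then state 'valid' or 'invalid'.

δ = 126.26°, invalid

α = atan 0.5 = 26.57°;  2α = 53.13°
edge 3: e_3 = (+0.88, -3.17);  n_3 = (-0.9636, -0.2675)
edge 4: e_4 = (+2.35, -0.89);  n_4 = (-0.3542, -0.9352)
∠(n_3, n_4) = 53.74°
δ = |180° − 53.74°| = 126.26°
126.26° > 2α = 53.13°  →  invalid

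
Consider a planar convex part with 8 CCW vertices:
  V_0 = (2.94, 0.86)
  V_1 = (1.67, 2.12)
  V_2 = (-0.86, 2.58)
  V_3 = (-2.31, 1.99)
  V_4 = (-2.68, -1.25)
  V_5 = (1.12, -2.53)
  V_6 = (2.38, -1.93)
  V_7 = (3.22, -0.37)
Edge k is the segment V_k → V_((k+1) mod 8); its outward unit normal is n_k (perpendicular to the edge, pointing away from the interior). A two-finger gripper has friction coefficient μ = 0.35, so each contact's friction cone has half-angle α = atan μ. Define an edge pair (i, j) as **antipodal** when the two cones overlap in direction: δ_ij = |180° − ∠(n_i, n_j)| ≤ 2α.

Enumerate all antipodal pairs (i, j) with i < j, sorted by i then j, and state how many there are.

count = 6; pairs: (0,4), (1,4), (1,5), (2,5), (3,6), (3,7)

α = atan 0.35 = 19.29°;  2α = 38.58°
n_0 = (+0.7043, +0.7099)
n_1 = (+0.1789, +0.9839)
n_2 = (-0.3769, +0.9263)
n_3 = (-0.9935, +0.1135)
n_4 = (-0.3192, -0.9477)
n_5 = (+0.4299, -0.9029)
n_6 = (+0.8805, -0.4741)
n_7 = (+0.9751, +0.2220)
  (0,1): δ = 145.53°  ·
  (0,2): δ = 113.09°  ·
  (0,3): δ = 51.74°  ·
  (0,4): δ = 26.16°  ✓
  (0,5): δ = 70.24°  ·
  (0,6): δ = 106.47°  ·
  (0,7): δ = 147.60°  ·
  (1,2): δ = 147.55°  ·
  (1,3): δ = 86.21°  ·
  (1,4): δ = 8.31°  ✓
  (1,5): δ = 35.77°  ✓
  (1,6): δ = 72.00°  ·
  (1,7): δ = 113.13°  ·
  (2,3): δ = 118.66°  ·
  (2,4): δ = 40.76°  ·
  (2,5): δ = 3.32°  ✓
  (2,6): δ = 39.56°  ·
  (2,7): δ = 80.68°  ·
  (3,4): δ = 102.10°  ·
  (3,5): δ = 58.02°  ·
  (3,6): δ = 21.79°  ✓
  (3,7): δ = 19.34°  ✓
  (4,5): δ = 135.92°  ·
  (4,6): δ = 99.69°  ·
  (4,7): δ = 58.56°  ·
  (5,6): δ = 143.76°  ·
  (5,7): δ = 102.64°  ·
  (6,7): δ = 138.87°  ·
antipodal pairs: 6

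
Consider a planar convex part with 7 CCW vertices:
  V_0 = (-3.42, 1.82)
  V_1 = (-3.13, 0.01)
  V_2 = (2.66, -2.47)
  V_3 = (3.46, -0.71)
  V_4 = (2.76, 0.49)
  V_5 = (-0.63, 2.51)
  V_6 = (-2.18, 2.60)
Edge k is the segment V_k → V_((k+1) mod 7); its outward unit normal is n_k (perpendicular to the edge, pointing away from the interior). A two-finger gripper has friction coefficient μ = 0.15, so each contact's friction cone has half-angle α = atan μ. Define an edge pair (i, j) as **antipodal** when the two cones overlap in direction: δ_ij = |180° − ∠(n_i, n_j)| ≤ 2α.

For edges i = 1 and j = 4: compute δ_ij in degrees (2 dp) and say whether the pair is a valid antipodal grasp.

δ = 7.60°, valid

α = atan 0.15 = 8.53°;  2α = 17.06°
edge 1: e_1 = (+5.79, -2.48);  n_1 = (-0.3937, -0.9192)
edge 4: e_4 = (-3.39, +2.02);  n_4 = (+0.5119, +0.8591)
∠(n_1, n_4) = 172.40°
δ = |180° − 172.40°| = 7.60°
7.60° ≤ 2α = 17.06°  →  valid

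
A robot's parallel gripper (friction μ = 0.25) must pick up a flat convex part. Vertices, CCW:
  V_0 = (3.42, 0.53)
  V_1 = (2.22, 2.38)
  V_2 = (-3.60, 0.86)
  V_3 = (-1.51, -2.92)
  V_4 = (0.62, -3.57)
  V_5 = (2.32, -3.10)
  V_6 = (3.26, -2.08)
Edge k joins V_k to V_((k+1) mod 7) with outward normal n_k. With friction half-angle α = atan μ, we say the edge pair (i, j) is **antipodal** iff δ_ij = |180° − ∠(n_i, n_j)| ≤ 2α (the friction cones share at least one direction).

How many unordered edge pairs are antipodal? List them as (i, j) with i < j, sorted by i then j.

count = 2; pairs: (0,2), (1,4)

α = atan 0.25 = 14.04°;  2α = 28.07°
n_0 = (+0.8390, +0.5442)
n_1 = (-0.2527, +0.9675)
n_2 = (-0.8751, -0.4839)
n_3 = (-0.2919, -0.9565)
n_4 = (+0.2665, -0.9638)
n_5 = (+0.7354, -0.6777)
n_6 = (+0.9981, -0.0612)
  (0,1): δ = 108.33°  ·
  (0,2): δ = 4.03°  ✓
  (0,3): δ = 40.06°  ·
  (0,4): δ = 72.49°  ·
  (0,5): δ = 104.37°  ·
  (0,6): δ = 143.52°  ·
  (1,2): δ = 75.70°  ·
  (1,3): δ = 31.61°  ·
  (1,4): δ = 0.82°  ✓
  (1,5): δ = 32.70°  ·
  (1,6): δ = 71.86°  ·
  (2,3): δ = 135.91°  ·
  (2,4): δ = 103.48°  ·
  (2,5): δ = 71.60°  ·
  (2,6): δ = 32.45°  ·
  (3,4): δ = 147.58°  ·
  (3,5): δ = 115.69°  ·
  (3,6): δ = 76.54°  ·
  (4,5): δ = 148.12°  ·
  (4,6): δ = 108.96°  ·
  (5,6): δ = 140.85°  ·
antipodal pairs: 2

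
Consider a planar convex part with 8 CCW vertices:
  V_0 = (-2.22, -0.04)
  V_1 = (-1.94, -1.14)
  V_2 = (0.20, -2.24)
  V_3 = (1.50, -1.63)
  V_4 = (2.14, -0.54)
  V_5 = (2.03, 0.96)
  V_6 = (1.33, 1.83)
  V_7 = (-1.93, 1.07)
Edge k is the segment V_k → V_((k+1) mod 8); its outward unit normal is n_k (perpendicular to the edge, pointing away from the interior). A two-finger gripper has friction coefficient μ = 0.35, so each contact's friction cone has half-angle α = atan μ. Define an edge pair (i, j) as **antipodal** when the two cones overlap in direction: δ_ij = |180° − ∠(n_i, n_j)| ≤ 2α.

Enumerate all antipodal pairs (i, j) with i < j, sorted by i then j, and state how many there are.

α = atan 0.35 = 19.29°;  2α = 38.58°
n_0 = (-0.9691, -0.2467)
n_1 = (-0.4572, -0.8894)
n_2 = (+0.4248, -0.9053)
n_3 = (+0.8623, -0.5063)
n_4 = (+0.9973, +0.0731)
n_5 = (+0.7791, +0.6269)
n_6 = (-0.2270, +0.9739)
n_7 = (-0.9675, +0.2528)
  (0,1): δ = 131.49°  ·
  (0,2): δ = 79.14°  ·
  (0,3): δ = 44.70°  ·
  (0,4): δ = 10.09°  ✓
  (0,5): δ = 24.54°  ✓
  (0,6): δ = 88.84°  ·
  (0,7): δ = 151.08°  ·
  (1,2): δ = 127.66°  ·
  (1,3): δ = 93.22°  ·
  (1,4): δ = 58.60°  ·
  (1,5): δ = 23.98°  ✓
  (1,6): δ = 40.33°  ·
  (1,7): δ = 102.56°  ·
  (2,3): δ = 145.56°  ·
  (2,4): δ = 110.94°  ·
  (2,5): δ = 76.32°  ·
  (2,6): δ = 12.01°  ✓
  (2,7): δ = 50.22°  ·
  (3,4): δ = 145.39°  ·
  (3,5): δ = 110.76°  ·
  (3,6): δ = 46.46°  ·
  (3,7): δ = 15.78°  ✓
  (4,5): δ = 145.37°  ·
  (4,6): δ = 81.07°  ·
  (4,7): δ = 18.84°  ✓
  (5,6): δ = 115.70°  ·
  (5,7): δ = 53.46°  ·
  (6,7): δ = 117.76°  ·
antipodal pairs: 6

count = 6; pairs: (0,4), (0,5), (1,5), (2,6), (3,7), (4,7)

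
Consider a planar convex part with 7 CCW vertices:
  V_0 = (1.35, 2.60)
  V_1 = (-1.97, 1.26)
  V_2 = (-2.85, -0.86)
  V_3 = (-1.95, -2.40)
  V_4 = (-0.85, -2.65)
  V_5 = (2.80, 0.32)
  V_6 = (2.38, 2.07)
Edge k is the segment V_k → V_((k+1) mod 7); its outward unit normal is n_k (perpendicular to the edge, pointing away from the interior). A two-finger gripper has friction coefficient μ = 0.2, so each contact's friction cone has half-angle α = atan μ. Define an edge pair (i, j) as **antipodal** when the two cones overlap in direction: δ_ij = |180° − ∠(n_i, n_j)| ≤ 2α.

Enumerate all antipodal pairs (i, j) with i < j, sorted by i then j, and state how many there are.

count = 3; pairs: (0,4), (2,5), (3,6)

α = atan 0.2 = 11.31°;  2α = 22.62°
n_0 = (-0.3743, +0.9273)
n_1 = (-0.9236, +0.3834)
n_2 = (-0.8634, -0.5046)
n_3 = (-0.2216, -0.9751)
n_4 = (+0.6312, -0.7757)
n_5 = (+0.9724, +0.2334)
n_6 = (+0.4575, +0.8892)
  (0,1): δ = 134.52°  ·
  (0,2): δ = 81.68°  ·
  (0,3): δ = 34.78°  ·
  (0,4): δ = 17.16°  ✓
  (0,5): δ = 81.52°  ·
  (0,6): δ = 130.79°  ·
  (1,2): δ = 127.15°  ·
  (1,3): δ = 80.26°  ·
  (1,4): δ = 28.32°  ·
  (1,5): δ = 36.04°  ·
  (1,6): δ = 85.31°  ·
  (2,3): δ = 133.11°  ·
  (2,4): δ = 81.17°  ·
  (2,5): δ = 16.81°  ✓
  (2,6): δ = 32.47°  ·
  (3,4): δ = 128.06°  ·
  (3,5): δ = 63.70°  ·
  (3,6): δ = 14.42°  ✓
  (4,5): δ = 115.64°  ·
  (4,6): δ = 66.36°  ·
  (5,6): δ = 130.72°  ·
antipodal pairs: 3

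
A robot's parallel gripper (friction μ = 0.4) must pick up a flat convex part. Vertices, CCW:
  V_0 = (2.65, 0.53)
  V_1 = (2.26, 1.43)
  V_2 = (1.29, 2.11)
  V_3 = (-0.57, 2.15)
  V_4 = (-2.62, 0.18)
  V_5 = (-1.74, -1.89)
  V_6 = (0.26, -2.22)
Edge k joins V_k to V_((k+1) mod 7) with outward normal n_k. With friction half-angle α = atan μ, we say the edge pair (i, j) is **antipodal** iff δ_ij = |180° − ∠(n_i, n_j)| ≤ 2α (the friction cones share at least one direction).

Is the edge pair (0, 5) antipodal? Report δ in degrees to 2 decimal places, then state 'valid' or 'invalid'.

α = atan 0.4 = 21.80°;  2α = 43.60°
edge 0: e_0 = (-0.39, +0.90);  n_0 = (+0.9176, +0.3976)
edge 5: e_5 = (+2.00, -0.33);  n_5 = (-0.1628, -0.9867)
∠(n_0, n_5) = 122.80°
δ = |180° − 122.80°| = 57.20°
57.20° > 2α = 43.60°  →  invalid

δ = 57.20°, invalid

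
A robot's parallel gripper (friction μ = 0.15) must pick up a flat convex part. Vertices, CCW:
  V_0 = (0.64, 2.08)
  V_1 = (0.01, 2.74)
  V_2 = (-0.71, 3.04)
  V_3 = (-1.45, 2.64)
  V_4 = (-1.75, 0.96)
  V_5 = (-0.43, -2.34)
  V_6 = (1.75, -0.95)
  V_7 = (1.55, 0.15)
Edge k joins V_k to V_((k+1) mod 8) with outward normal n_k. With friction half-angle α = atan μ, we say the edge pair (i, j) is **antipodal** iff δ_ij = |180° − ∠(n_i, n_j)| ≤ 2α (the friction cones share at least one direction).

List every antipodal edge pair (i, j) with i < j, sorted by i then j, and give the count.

α = atan 0.15 = 8.53°;  2α = 17.06°
n_0 = (+0.7234, +0.6905)
n_1 = (+0.3846, +0.9231)
n_2 = (-0.4755, +0.8797)
n_3 = (-0.9844, +0.1758)
n_4 = (-0.9285, -0.3714)
n_5 = (+0.5376, -0.8432)
n_6 = (+0.9839, +0.1789)
n_7 = (+0.9045, +0.4265)
  (0,1): δ = 156.29°  ·
  (0,2): δ = 105.27°  ·
  (0,3): δ = 53.79°  ·
  (0,4): δ = 21.87°  ·
  (0,5): δ = 78.85°  ·
  (0,6): δ = 146.64°  ·
  (0,7): δ = 161.58°  ·
  (1,2): δ = 128.99°  ·
  (1,3): δ = 77.50°  ·
  (1,4): δ = 45.58°  ·
  (1,5): δ = 55.14°  ·
  (1,6): δ = 122.92°  ·
  (1,7): δ = 137.86°  ·
  (2,3): δ = 128.52°  ·
  (2,4): δ = 96.59°  ·
  (2,5): δ = 4.13°  ✓
  (2,6): δ = 71.91°  ·
  (2,7): δ = 86.85°  ·
  (3,4): δ = 148.07°  ·
  (3,5): δ = 47.35°  ·
  (3,6): δ = 20.43°  ·
  (3,7): δ = 35.37°  ·
  (4,5): δ = 79.28°  ·
  (4,6): δ = 11.50°  ✓
  (4,7): δ = 3.44°  ✓
  (5,6): δ = 112.22°  ·
  (5,7): δ = 97.28°  ·
  (6,7): δ = 165.06°  ·
antipodal pairs: 3

count = 3; pairs: (2,5), (4,6), (4,7)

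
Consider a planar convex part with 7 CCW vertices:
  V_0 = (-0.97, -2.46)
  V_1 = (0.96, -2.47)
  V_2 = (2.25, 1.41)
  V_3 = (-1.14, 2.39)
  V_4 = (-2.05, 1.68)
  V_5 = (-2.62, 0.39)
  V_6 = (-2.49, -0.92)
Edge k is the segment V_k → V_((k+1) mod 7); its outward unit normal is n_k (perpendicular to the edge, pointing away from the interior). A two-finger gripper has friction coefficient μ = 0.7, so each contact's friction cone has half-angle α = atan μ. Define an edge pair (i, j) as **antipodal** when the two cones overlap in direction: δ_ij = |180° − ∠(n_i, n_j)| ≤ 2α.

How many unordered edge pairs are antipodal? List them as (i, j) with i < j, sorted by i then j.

count = 9; pairs: (0,2), (0,3), (0,4), (1,3), (1,4), (1,5), (1,6), (2,5), (2,6)

α = atan 0.7 = 34.99°;  2α = 69.98°
n_0 = (-0.0052, -1.0000)
n_1 = (+0.9489, -0.3155)
n_2 = (+0.2777, +0.9607)
n_3 = (-0.6151, +0.7884)
n_4 = (-0.9147, +0.4042)
n_5 = (-0.9951, -0.0988)
n_6 = (-0.7117, -0.7025)
  (0,1): δ = 108.09°  ·
  (0,2): δ = 15.83°  ✓
  (0,3): δ = 38.26°  ✓
  (0,4): δ = 66.46°  ✓
  (0,5): δ = 95.96°  ·
  (0,6): δ = 134.92°  ·
  (1,2): δ = 87.73°  ·
  (1,3): δ = 33.65°  ✓
  (1,4): δ = 5.45°  ✓
  (1,5): δ = 24.06°  ✓
  (1,6): δ = 63.02°  ✓
  (2,3): δ = 125.91°  ·
  (2,4): δ = 97.71°  ·
  (2,5): δ = 68.21°  ✓
  (2,6): δ = 29.25°  ✓
  (3,4): δ = 151.80°  ·
  (3,5): δ = 122.29°  ·
  (3,6): δ = 83.34°  ·
  (4,5): δ = 150.49°  ·
  (4,6): δ = 111.54°  ·
  (5,6): δ = 141.04°  ·
antipodal pairs: 9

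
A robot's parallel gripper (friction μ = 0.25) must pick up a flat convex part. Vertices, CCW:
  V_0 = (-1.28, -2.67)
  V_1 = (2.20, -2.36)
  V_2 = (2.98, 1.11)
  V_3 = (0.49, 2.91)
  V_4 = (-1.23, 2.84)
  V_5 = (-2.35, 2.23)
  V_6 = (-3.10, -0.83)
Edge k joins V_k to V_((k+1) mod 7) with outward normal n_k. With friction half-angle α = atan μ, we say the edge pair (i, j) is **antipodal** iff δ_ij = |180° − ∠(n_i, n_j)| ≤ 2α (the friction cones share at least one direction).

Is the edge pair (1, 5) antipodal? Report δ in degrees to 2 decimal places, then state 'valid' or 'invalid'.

δ = 1.10°, valid

α = atan 0.25 = 14.04°;  2α = 28.07°
edge 1: e_1 = (+0.78, +3.47);  n_1 = (+0.9757, -0.2193)
edge 5: e_5 = (-0.75, -3.06);  n_5 = (-0.9713, +0.2381)
∠(n_1, n_5) = 178.90°
δ = |180° − 178.90°| = 1.10°
1.10° ≤ 2α = 28.07°  →  valid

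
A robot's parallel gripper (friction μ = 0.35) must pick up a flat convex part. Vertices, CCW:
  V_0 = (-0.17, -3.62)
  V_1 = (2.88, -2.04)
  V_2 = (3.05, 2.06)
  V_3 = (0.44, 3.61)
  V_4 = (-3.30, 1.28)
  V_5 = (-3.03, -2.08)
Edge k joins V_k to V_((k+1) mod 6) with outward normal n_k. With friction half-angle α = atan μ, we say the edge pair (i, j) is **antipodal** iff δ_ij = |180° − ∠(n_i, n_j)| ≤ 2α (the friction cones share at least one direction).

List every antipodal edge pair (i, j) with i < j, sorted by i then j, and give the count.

α = atan 0.35 = 19.29°;  2α = 38.58°
n_0 = (+0.4600, -0.8879)
n_1 = (+0.9991, -0.0414)
n_2 = (+0.5106, +0.8598)
n_3 = (-0.5288, +0.8488)
n_4 = (-0.9968, -0.0801)
n_5 = (-0.4741, -0.8805)
  (0,1): δ = 119.76°  ·
  (0,2): δ = 58.09°  ·
  (0,3): δ = 4.54°  ✓
  (0,4): δ = 67.21°  ·
  (0,5): δ = 124.31°  ·
  (1,2): δ = 118.33°  ·
  (1,3): δ = 55.70°  ·
  (1,4): δ = 6.97°  ✓
  (1,5): δ = 64.07°  ·
  (2,3): δ = 117.37°  ·
  (2,4): δ = 54.70°  ·
  (2,5): δ = 2.40°  ✓
  (3,4): δ = 117.33°  ·
  (3,5): δ = 60.22°  ·
  (4,5): δ = 122.90°  ·
antipodal pairs: 3

count = 3; pairs: (0,3), (1,4), (2,5)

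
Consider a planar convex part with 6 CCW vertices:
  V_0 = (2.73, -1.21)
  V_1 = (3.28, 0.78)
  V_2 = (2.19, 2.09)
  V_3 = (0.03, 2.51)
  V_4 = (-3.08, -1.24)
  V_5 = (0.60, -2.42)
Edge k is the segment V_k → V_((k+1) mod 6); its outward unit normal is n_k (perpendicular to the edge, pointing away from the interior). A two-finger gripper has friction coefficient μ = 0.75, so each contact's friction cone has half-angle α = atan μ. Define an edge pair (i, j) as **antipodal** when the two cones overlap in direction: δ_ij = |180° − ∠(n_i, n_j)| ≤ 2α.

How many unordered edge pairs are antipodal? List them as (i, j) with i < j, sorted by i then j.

count = 6; pairs: (0,3), (1,4), (2,4), (2,5), (3,4), (3,5)

α = atan 0.75 = 36.87°;  2α = 73.74°
n_0 = (+0.9639, -0.2664)
n_1 = (+0.7687, +0.6396)
n_2 = (+0.1909, +0.9816)
n_3 = (-0.7697, +0.6384)
n_4 = (-0.3053, -0.9522)
n_5 = (+0.4939, -0.8695)
  (0,1): δ = 124.79°  ·
  (0,2): δ = 85.55°  ·
  (0,3): δ = 24.22°  ✓
  (0,4): δ = 87.67°  ·
  (0,5): δ = 135.05°  ·
  (1,2): δ = 140.77°  ·
  (1,3): δ = 79.43°  ·
  (1,4): δ = 32.46°  ✓
  (1,5): δ = 79.84°  ·
  (2,3): δ = 118.67°  ·
  (2,4): δ = 6.78°  ✓
  (2,5): δ = 40.60°  ✓
  (3,4): δ = 68.11°  ✓
  (3,5): δ = 20.73°  ✓
  (4,5): δ = 132.62°  ·
antipodal pairs: 6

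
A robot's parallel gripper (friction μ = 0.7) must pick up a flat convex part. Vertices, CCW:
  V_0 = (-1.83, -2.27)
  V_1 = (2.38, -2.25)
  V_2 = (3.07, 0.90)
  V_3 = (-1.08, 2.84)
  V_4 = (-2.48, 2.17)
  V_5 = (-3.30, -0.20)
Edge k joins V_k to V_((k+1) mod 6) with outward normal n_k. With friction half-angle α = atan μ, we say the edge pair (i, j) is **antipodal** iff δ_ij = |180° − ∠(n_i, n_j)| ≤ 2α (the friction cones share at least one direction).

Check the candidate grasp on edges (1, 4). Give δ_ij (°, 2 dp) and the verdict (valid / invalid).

δ = 6.73°, valid

α = atan 0.7 = 34.99°;  2α = 69.98°
edge 1: e_1 = (+0.69, +3.15);  n_1 = (+0.9768, -0.2140)
edge 4: e_4 = (-0.82, -2.37);  n_4 = (-0.9450, +0.3270)
∠(n_1, n_4) = 173.27°
δ = |180° − 173.27°| = 6.73°
6.73° ≤ 2α = 69.98°  →  valid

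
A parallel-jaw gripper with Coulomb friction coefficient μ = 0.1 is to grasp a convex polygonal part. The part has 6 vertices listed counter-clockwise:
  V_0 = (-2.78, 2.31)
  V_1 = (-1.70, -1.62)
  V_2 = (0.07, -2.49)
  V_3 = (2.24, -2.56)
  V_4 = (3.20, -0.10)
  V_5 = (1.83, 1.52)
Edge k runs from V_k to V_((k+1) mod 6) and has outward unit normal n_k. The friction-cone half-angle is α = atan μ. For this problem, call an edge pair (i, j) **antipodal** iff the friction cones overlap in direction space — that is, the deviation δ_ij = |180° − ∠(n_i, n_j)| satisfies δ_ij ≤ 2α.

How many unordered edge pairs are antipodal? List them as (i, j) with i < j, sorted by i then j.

count = 1; pairs: (2,5)

α = atan 0.1 = 5.71°;  2α = 11.42°
n_0 = (-0.9643, -0.2650)
n_1 = (-0.4411, -0.8974)
n_2 = (-0.0322, -0.9995)
n_3 = (+0.9316, -0.3635)
n_4 = (+0.7636, +0.6457)
n_5 = (+0.1689, +0.9856)
  (0,1): δ = 131.54°  ·
  (0,2): δ = 107.21°  ·
  (0,3): δ = 36.68°  ·
  (0,4): δ = 24.85°  ·
  (0,5): δ = 64.91°  ·
  (1,2): δ = 155.67°  ·
  (1,3): δ = 85.14°  ·
  (1,4): δ = 23.60°  ·
  (1,5): δ = 16.45°  ·
  (2,3): δ = 109.47°  ·
  (2,4): δ = 47.93°  ·
  (2,5): δ = 7.88°  ✓
  (3,4): δ = 118.46°  ·
  (3,5): δ = 78.41°  ·
  (4,5): δ = 139.94°  ·
antipodal pairs: 1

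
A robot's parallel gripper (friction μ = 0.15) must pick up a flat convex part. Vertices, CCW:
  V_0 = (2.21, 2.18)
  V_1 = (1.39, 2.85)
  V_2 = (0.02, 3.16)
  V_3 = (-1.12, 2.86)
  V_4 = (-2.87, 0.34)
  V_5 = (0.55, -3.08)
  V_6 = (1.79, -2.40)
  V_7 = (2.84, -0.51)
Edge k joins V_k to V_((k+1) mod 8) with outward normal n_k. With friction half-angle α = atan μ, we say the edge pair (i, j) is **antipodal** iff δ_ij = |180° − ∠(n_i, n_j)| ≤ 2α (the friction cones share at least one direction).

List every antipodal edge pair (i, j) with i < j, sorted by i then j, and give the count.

α = atan 0.15 = 8.53°;  2α = 17.06°
n_0 = (+0.6327, +0.7744)
n_1 = (+0.2207, +0.9753)
n_2 = (-0.2545, +0.9671)
n_3 = (-0.8214, +0.5704)
n_4 = (-0.7071, -0.7071)
n_5 = (+0.4808, -0.8768)
n_6 = (+0.8742, -0.4856)
n_7 = (+0.9737, +0.2280)
  (0,1): δ = 153.50°  ·
  (0,2): δ = 126.01°  ·
  (0,3): δ = 85.53°  ·
  (0,4): δ = 5.75°  ✓
  (0,5): δ = 67.99°  ·
  (0,6): δ = 100.20°  ·
  (0,7): δ = 142.43°  ·
  (1,2): δ = 152.51°  ·
  (1,3): δ = 112.03°  ·
  (1,4): δ = 32.25°  ·
  (1,5): δ = 41.49°  ·
  (1,6): δ = 73.70°  ·
  (1,7): δ = 115.93°  ·
  (2,3): δ = 139.52°  ·
  (2,4): δ = 59.74°  ·
  (2,5): δ = 14.00°  ✓
  (2,6): δ = 46.20°  ·
  (2,7): δ = 88.44°  ·
  (3,4): δ = 100.22°  ·
  (3,5): δ = 26.48°  ·
  (3,6): δ = 5.72°  ✓
  (3,7): δ = 47.96°  ·
  (4,5): δ = 106.26°  ·
  (4,6): δ = 74.05°  ·
  (4,7): δ = 31.82°  ·
  (5,6): δ = 147.79°  ·
  (5,7): δ = 105.56°  ·
  (6,7): δ = 137.76°  ·
antipodal pairs: 3

count = 3; pairs: (0,4), (2,5), (3,6)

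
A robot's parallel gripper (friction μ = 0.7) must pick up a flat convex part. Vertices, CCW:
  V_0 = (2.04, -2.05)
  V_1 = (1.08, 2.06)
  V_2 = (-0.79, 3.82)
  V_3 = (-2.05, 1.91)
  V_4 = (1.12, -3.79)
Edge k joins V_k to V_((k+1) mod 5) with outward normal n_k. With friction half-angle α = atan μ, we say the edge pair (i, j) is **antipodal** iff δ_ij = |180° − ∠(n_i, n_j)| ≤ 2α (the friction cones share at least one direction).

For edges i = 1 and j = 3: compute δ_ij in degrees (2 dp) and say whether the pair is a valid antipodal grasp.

α = atan 0.7 = 34.99°;  2α = 69.98°
edge 1: e_1 = (-1.87, +1.76);  n_1 = (+0.6854, +0.7282)
edge 3: e_3 = (+3.17, -5.70);  n_3 = (-0.8739, -0.4860)
∠(n_1, n_3) = 162.34°
δ = |180° − 162.34°| = 17.66°
17.66° ≤ 2α = 69.98°  →  valid

δ = 17.66°, valid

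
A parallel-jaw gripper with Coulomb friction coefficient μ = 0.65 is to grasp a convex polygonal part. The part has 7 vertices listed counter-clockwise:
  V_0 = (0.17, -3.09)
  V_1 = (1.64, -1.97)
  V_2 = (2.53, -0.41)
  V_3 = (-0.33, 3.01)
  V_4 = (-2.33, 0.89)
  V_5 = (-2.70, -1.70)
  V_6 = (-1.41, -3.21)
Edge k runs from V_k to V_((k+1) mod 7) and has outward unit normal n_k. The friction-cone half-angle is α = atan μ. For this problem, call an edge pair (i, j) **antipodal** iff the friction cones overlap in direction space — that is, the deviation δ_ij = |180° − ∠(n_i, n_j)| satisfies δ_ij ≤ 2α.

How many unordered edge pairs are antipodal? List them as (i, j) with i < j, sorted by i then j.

count = 8; pairs: (0,3), (0,4), (1,3), (1,4), (2,4), (2,5), (2,6), (3,6)

α = atan 0.65 = 33.02°;  2α = 66.05°
n_0 = (+0.6060, -0.7954)
n_1 = (+0.8686, -0.4955)
n_2 = (+0.7671, +0.6415)
n_3 = (-0.7274, +0.6862)
n_4 = (-0.9899, +0.1414)
n_5 = (-0.7603, -0.6495)
n_6 = (+0.0757, -0.9971)
  (0,1): δ = 157.01°  ·
  (0,2): δ = 87.40°  ·
  (0,3): δ = 9.36°  ✓
  (0,4): δ = 44.57°  ✓
  (0,5): δ = 93.20°  ·
  (0,6): δ = 147.04°  ·
  (1,2): δ = 110.39°  ·
  (1,3): δ = 13.63°  ✓
  (1,4): δ = 21.58°  ✓
  (1,5): δ = 70.21°  ·
  (1,6): δ = 124.05°  ·
  (2,3): δ = 83.24°  ·
  (2,4): δ = 48.03°  ✓
  (2,5): δ = 0.60°  ✓
  (2,6): δ = 54.44°  ✓
  (3,4): δ = 144.80°  ·
  (3,5): δ = 96.16°  ·
  (3,6): δ = 42.33°  ✓
  (4,5): δ = 131.36°  ·
  (4,6): δ = 77.53°  ·
  (5,6): δ = 126.16°  ·
antipodal pairs: 8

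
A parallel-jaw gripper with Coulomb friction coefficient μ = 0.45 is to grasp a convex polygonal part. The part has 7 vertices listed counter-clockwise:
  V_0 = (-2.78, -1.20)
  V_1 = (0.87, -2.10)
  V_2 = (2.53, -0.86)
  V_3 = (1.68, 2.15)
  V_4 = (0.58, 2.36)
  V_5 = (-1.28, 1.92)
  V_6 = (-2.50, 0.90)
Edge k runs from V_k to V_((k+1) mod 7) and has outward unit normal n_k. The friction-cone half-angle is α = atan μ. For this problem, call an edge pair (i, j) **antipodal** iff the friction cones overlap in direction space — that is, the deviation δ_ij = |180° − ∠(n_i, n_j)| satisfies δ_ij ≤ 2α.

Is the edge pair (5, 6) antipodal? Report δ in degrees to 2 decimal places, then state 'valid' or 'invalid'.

δ = 137.49°, invalid

α = atan 0.45 = 24.23°;  2α = 48.46°
edge 5: e_5 = (-1.22, -1.02);  n_5 = (-0.6414, +0.7672)
edge 6: e_6 = (-0.28, -2.10);  n_6 = (-0.9912, +0.1322)
∠(n_5, n_6) = 42.51°
δ = |180° − 42.51°| = 137.49°
137.49° > 2α = 48.46°  →  invalid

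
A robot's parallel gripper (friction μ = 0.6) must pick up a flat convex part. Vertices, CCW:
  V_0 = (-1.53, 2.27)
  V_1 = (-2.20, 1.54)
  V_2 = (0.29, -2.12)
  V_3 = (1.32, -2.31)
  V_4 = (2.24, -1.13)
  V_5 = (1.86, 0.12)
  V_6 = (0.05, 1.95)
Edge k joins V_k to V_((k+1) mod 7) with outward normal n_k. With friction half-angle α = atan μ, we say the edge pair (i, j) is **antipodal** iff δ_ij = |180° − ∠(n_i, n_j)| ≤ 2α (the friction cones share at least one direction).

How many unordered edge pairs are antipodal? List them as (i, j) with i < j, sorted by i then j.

α = atan 0.6 = 30.96°;  2α = 61.93°
n_0 = (-0.7367, +0.6762)
n_1 = (-0.8268, -0.5625)
n_2 = (-0.1814, -0.9834)
n_3 = (+0.7886, -0.6149)
n_4 = (+0.9568, +0.2909)
n_5 = (+0.7110, +0.7032)
n_6 = (+0.1985, +0.9801)
  (0,1): δ = 103.23°  ·
  (0,2): δ = 57.91°  ✓
  (0,3): δ = 4.60°  ✓
  (0,4): δ = 59.46°  ✓
  (0,5): δ = 87.23°  ·
  (0,6): δ = 121.10°  ·
  (1,2): δ = 134.68°  ·
  (1,3): δ = 72.17°  ·
  (1,4): δ = 17.32°  ✓
  (1,5): δ = 10.46°  ✓
  (1,6): δ = 44.32°  ✓
  (2,3): δ = 117.49°  ·
  (2,4): δ = 62.64°  ·
  (2,5): δ = 34.86°  ✓
  (2,6): δ = 1.00°  ✓
  (3,4): δ = 125.15°  ·
  (3,5): δ = 97.37°  ·
  (3,6): δ = 63.51°  ·
  (4,5): δ = 152.22°  ·
  (4,6): δ = 118.36°  ·
  (5,6): δ = 146.13°  ·
antipodal pairs: 8

count = 8; pairs: (0,2), (0,3), (0,4), (1,4), (1,5), (1,6), (2,5), (2,6)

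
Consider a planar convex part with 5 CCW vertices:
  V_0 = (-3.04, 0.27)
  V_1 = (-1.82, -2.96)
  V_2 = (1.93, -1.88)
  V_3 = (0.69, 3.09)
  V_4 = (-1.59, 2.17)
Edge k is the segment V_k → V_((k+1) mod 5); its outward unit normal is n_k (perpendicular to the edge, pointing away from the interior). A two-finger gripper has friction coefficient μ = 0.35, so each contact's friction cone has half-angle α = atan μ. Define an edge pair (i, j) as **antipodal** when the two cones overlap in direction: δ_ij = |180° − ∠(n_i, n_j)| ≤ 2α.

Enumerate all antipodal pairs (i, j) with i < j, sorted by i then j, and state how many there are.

count = 3; pairs: (0,2), (1,3), (1,4)

α = atan 0.35 = 19.29°;  2α = 38.58°
n_0 = (-0.9355, -0.3533)
n_1 = (+0.2768, -0.9609)
n_2 = (+0.9703, +0.2421)
n_3 = (-0.3742, +0.9274)
n_4 = (-0.7950, +0.6067)
  (0,1): δ = 94.63°  ·
  (0,2): δ = 6.68°  ✓
  (0,3): δ = 91.28°  ·
  (0,4): δ = 121.96°  ·
  (1,2): δ = 92.06°  ·
  (1,3): δ = 5.91°  ✓
  (1,4): δ = 36.58°  ✓
  (2,3): δ = 82.03°  ·
  (2,4): δ = 51.36°  ·
  (3,4): δ = 149.32°  ·
antipodal pairs: 3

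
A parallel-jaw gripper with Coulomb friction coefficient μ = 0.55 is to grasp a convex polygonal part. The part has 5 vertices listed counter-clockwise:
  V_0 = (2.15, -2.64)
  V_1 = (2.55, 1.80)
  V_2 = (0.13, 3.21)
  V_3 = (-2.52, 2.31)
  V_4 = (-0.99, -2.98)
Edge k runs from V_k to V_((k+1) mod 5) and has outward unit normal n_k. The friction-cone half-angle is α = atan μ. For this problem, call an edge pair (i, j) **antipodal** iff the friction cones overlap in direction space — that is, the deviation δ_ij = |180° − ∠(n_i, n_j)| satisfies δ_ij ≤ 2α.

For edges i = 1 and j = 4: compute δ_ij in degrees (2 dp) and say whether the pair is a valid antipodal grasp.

α = atan 0.55 = 28.81°;  2α = 57.62°
edge 1: e_1 = (-2.42, +1.41);  n_1 = (+0.5034, +0.8640)
edge 4: e_4 = (+3.14, +0.34);  n_4 = (+0.1077, -0.9942)
∠(n_1, n_4) = 143.59°
δ = |180° − 143.59°| = 36.41°
36.41° ≤ 2α = 57.62°  →  valid

δ = 36.41°, valid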